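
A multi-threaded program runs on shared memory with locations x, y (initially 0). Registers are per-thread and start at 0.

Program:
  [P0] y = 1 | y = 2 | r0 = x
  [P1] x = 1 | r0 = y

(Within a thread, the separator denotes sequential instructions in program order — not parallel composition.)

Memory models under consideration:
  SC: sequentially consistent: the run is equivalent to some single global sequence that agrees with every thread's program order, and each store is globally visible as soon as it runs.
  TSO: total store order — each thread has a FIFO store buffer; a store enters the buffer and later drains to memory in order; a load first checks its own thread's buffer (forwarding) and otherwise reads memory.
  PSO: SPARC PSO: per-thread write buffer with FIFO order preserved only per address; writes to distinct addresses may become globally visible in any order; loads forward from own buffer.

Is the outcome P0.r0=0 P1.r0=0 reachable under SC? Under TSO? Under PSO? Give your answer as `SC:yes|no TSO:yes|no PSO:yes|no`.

outcome vector order: (P0.r0,P1.r0)
SC: 4 outcomes — {(0,2), (1,0), (1,1), (1,2)}
TSO: 6 outcomes — {(0,0), (0,1), (0,2), (1,0), (1,1), (1,2)}
PSO: 6 outcomes — {(0,0), (0,1), (0,2), (1,0), (1,1), (1,2)}
target (0,0) ∈ {TSO,PSO}

SC:no TSO:yes PSO:yes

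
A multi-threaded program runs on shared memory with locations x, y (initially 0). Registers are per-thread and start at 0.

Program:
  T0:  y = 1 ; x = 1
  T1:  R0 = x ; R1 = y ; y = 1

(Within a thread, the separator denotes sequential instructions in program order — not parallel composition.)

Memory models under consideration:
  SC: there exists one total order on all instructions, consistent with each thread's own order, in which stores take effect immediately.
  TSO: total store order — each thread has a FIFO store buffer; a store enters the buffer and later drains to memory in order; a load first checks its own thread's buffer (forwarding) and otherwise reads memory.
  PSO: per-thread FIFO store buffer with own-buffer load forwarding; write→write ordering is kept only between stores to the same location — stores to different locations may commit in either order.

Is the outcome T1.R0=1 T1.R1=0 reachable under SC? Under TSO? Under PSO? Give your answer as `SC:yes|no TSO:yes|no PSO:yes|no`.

SC:no TSO:no PSO:yes

outcome vector order: (T1.R0,T1.R1)
[SC] allowed = {(0,0); (0,1); (1,1)}
[TSO] allowed = {(0,0); (0,1); (1,1)}
[PSO] allowed = {(0,0); (0,1); (1,0); (1,1)}
target (1,0) ∈ {PSO}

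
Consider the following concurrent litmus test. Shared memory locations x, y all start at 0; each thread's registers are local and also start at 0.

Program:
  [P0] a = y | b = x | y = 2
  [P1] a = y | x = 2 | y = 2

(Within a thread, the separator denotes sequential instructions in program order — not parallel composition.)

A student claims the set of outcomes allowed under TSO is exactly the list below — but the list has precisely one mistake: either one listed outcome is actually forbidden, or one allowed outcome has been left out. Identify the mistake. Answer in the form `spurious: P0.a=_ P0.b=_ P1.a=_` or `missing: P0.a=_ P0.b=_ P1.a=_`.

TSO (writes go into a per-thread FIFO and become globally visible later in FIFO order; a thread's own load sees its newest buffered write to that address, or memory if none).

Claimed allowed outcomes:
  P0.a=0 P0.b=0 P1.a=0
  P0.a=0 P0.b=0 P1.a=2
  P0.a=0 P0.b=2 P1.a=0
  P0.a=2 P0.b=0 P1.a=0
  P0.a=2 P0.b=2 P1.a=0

outcome vector order: (P0.a,P0.b,P1.a)
under TSO → <0 0 0>; <0 0 2>; <0 2 0>; <2 2 0>
claimed∖TSO = {<2 0 0>}

spurious: P0.a=2 P0.b=0 P1.a=0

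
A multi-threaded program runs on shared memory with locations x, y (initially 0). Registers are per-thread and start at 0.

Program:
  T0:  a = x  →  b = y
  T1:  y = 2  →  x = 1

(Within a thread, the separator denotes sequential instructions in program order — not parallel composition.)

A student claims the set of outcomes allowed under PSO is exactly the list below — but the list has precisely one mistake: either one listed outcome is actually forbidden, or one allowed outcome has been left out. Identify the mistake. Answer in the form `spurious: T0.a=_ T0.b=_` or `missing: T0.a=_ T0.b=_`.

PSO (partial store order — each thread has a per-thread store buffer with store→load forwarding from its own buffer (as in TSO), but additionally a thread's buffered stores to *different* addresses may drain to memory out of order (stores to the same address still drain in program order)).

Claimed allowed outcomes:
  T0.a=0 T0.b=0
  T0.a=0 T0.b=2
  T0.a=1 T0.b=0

missing: T0.a=1 T0.b=2

outcome vector order: (T0.a,T0.b)
[PSO] allowed = {00 02 10 12}
PSO∖claimed = {12}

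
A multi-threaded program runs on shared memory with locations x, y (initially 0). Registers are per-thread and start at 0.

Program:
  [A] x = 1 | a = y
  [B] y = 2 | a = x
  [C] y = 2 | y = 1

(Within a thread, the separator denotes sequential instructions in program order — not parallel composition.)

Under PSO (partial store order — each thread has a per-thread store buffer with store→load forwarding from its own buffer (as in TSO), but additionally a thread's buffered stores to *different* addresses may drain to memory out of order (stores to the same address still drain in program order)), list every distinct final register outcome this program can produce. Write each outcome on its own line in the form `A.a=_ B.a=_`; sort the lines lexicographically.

outcome vector order: (A.a,B.a)
|PSO outcomes| = 6

A.a=0 B.a=0
A.a=0 B.a=1
A.a=1 B.a=0
A.a=1 B.a=1
A.a=2 B.a=0
A.a=2 B.a=1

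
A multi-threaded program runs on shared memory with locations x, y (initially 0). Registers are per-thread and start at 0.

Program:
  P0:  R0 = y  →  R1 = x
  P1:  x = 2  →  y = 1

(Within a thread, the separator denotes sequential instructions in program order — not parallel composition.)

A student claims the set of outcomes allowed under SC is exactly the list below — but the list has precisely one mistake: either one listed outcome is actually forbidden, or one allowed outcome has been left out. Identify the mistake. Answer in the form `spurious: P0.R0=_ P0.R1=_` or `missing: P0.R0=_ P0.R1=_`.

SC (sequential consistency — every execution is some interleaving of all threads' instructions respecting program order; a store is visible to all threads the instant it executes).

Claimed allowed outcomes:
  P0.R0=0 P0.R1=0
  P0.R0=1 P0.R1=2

missing: P0.R0=0 P0.R1=2

outcome vector order: (P0.R0,P0.R1)
[SC] allowed = {(0,0), (0,2), (1,2)}
SC∖claimed = {(0,2)}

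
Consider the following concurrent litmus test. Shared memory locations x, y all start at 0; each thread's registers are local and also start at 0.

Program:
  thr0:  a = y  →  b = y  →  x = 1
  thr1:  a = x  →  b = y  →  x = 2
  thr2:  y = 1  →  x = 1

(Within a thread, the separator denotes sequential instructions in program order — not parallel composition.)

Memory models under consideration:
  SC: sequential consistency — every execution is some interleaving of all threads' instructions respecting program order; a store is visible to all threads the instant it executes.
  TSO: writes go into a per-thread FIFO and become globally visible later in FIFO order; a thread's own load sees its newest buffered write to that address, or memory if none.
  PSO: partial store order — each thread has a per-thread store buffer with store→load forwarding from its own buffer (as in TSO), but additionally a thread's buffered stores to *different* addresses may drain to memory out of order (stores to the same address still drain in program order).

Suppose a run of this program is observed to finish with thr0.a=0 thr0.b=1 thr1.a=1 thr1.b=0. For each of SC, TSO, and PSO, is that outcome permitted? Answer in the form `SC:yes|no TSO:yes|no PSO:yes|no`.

outcome vector order: (thr0.a,thr0.b,thr1.a,thr1.b)
SC (10): (0,0,0,0), (0,0,0,1), (0,0,1,0), (0,0,1,1), (0,1,0,0), (0,1,0,1), (0,1,1,1), (1,1,0,0), (1,1,0,1), (1,1,1,1)
TSO (10): (0,0,0,0), (0,0,0,1), (0,0,1,0), (0,0,1,1), (0,1,0,0), (0,1,0,1), (0,1,1,1), (1,1,0,0), (1,1,0,1), (1,1,1,1)
PSO (12): (0,0,0,0), (0,0,0,1), (0,0,1,0), (0,0,1,1), (0,1,0,0), (0,1,0,1), (0,1,1,0), (0,1,1,1), (1,1,0,0), (1,1,0,1), (1,1,1,0), (1,1,1,1)
target (0,1,1,0) ∈ {PSO}

SC:no TSO:no PSO:yes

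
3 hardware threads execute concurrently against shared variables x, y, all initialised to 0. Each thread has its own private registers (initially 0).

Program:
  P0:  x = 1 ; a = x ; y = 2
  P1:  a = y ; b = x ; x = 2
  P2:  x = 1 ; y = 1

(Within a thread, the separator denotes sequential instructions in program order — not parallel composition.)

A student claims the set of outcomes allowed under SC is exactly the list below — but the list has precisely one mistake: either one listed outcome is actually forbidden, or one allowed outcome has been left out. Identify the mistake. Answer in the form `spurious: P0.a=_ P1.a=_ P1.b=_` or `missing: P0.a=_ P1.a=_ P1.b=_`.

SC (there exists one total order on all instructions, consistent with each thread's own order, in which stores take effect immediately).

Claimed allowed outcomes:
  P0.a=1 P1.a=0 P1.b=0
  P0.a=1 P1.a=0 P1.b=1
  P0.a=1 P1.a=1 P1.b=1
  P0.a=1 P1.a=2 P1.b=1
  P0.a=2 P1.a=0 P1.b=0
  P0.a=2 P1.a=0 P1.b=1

outcome vector order: (P0.a,P1.a,P1.b)
SC (7): 100 101 111 121 200 201 211
SC∖claimed = {211}

missing: P0.a=2 P1.a=1 P1.b=1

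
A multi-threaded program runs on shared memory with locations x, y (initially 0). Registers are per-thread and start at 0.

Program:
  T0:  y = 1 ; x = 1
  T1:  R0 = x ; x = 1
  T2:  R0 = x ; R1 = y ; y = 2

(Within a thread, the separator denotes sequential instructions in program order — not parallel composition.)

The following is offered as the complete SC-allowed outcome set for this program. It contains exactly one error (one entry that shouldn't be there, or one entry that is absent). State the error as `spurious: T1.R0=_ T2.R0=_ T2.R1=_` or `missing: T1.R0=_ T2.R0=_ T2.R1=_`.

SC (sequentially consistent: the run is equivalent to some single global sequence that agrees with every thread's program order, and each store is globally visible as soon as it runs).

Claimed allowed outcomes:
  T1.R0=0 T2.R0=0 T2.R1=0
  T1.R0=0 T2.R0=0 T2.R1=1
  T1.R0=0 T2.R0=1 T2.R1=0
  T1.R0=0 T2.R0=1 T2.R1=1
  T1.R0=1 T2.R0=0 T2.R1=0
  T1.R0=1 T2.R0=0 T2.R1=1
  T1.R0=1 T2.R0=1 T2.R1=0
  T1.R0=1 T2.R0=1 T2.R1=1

outcome vector order: (T1.R0,T2.R0,T2.R1)
under SC → (0,0,0), (0,0,1), (0,1,0), (0,1,1), (1,0,0), (1,0,1), (1,1,1)
claimed∖SC = {(1,1,0)}

spurious: T1.R0=1 T2.R0=1 T2.R1=0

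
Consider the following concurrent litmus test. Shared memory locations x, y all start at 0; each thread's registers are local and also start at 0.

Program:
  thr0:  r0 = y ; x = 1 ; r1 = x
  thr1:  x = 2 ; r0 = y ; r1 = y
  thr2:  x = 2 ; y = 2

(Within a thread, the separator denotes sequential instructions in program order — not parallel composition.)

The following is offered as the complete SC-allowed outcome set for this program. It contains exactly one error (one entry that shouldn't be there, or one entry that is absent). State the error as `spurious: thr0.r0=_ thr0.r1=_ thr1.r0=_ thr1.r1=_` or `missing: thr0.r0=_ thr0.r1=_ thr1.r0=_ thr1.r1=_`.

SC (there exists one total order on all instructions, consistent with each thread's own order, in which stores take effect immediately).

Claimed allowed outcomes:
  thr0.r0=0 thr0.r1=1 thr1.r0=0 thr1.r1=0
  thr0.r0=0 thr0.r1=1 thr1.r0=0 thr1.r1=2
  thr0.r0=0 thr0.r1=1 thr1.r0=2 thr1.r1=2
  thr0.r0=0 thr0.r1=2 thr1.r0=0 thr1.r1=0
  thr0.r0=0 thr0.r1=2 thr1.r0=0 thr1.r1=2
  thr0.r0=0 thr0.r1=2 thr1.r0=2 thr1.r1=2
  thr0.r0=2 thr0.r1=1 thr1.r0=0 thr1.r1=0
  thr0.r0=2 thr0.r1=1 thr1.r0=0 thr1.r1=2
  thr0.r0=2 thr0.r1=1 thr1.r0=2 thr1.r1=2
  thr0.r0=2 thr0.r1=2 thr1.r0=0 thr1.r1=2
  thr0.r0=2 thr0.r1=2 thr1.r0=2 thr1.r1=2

spurious: thr0.r0=2 thr0.r1=2 thr1.r0=0 thr1.r1=2

outcome vector order: (thr0.r0,thr0.r1,thr1.r0,thr1.r1)
SC: 10 outcomes — {0100; 0102; 0122; 0200; 0202; 0222; 2100; 2102; 2122; 2222}
claimed∖SC = {2202}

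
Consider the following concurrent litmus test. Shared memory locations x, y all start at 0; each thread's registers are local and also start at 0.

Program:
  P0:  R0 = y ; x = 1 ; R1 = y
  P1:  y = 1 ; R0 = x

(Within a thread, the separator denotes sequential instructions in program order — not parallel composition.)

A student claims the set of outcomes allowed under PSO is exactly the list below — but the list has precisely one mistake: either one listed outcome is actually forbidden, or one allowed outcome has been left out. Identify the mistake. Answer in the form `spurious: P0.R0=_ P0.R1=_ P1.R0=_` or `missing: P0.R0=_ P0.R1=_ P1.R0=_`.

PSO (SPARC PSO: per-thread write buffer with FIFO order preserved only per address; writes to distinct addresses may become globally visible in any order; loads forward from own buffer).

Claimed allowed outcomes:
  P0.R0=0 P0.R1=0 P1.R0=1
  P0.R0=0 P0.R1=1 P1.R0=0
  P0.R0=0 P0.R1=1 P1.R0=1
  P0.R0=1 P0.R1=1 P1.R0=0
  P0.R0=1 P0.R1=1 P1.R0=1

outcome vector order: (P0.R0,P0.R1,P1.R0)
PSO: 6 outcomes — {<0 0 0>, <0 0 1>, <0 1 0>, <0 1 1>, <1 1 0>, <1 1 1>}
PSO∖claimed = {<0 0 0>}

missing: P0.R0=0 P0.R1=0 P1.R0=0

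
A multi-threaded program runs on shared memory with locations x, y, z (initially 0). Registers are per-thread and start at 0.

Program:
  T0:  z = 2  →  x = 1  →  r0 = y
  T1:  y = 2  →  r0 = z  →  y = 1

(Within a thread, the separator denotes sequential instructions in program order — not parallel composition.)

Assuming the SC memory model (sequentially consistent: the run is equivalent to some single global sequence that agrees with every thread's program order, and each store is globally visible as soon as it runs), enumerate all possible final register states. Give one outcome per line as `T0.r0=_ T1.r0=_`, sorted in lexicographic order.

T0.r0=0 T1.r0=2
T0.r0=1 T1.r0=0
T0.r0=1 T1.r0=2
T0.r0=2 T1.r0=0
T0.r0=2 T1.r0=2

outcome vector order: (T0.r0,T1.r0)
|SC outcomes| = 5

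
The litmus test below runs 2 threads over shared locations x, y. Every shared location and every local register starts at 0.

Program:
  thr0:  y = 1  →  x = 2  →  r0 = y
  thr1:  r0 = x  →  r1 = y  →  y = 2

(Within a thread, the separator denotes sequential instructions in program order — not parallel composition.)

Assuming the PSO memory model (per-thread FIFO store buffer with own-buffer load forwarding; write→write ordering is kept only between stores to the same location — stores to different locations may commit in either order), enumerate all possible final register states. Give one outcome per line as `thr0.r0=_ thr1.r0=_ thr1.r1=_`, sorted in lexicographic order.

outcome vector order: (thr0.r0,thr1.r0,thr1.r1)
|PSO outcomes| = 8

thr0.r0=1 thr1.r0=0 thr1.r1=0
thr0.r0=1 thr1.r0=0 thr1.r1=1
thr0.r0=1 thr1.r0=2 thr1.r1=0
thr0.r0=1 thr1.r0=2 thr1.r1=1
thr0.r0=2 thr1.r0=0 thr1.r1=0
thr0.r0=2 thr1.r0=0 thr1.r1=1
thr0.r0=2 thr1.r0=2 thr1.r1=0
thr0.r0=2 thr1.r0=2 thr1.r1=1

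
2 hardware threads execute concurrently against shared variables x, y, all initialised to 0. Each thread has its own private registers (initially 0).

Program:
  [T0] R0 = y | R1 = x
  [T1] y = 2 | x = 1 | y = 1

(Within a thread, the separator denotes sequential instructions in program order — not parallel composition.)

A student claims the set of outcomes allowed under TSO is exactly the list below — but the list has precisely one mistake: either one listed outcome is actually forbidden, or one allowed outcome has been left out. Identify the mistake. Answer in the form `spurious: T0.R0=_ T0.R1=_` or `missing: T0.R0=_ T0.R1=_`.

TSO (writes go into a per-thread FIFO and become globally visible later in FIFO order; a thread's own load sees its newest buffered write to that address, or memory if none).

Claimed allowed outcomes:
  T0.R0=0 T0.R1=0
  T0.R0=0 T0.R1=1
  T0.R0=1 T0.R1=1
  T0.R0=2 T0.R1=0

missing: T0.R0=2 T0.R1=1

outcome vector order: (T0.R0,T0.R1)
[TSO] allowed = {0/0, 0/1, 1/1, 2/0, 2/1}
TSO∖claimed = {2/1}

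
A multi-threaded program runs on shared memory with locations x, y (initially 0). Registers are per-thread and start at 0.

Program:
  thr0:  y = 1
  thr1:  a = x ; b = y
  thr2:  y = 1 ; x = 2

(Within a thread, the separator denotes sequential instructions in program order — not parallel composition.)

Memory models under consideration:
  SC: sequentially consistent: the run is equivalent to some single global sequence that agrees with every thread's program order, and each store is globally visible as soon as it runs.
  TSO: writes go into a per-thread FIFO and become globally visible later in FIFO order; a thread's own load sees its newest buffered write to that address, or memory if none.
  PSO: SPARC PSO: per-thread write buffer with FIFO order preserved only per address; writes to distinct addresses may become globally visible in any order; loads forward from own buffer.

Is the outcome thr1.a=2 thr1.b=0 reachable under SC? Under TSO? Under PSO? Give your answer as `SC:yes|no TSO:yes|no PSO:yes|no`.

outcome vector order: (thr1.a,thr1.b)
under SC → 00, 01, 21
under TSO → 00, 01, 21
under PSO → 00, 01, 20, 21
target 20 ∈ {PSO}

SC:no TSO:no PSO:yes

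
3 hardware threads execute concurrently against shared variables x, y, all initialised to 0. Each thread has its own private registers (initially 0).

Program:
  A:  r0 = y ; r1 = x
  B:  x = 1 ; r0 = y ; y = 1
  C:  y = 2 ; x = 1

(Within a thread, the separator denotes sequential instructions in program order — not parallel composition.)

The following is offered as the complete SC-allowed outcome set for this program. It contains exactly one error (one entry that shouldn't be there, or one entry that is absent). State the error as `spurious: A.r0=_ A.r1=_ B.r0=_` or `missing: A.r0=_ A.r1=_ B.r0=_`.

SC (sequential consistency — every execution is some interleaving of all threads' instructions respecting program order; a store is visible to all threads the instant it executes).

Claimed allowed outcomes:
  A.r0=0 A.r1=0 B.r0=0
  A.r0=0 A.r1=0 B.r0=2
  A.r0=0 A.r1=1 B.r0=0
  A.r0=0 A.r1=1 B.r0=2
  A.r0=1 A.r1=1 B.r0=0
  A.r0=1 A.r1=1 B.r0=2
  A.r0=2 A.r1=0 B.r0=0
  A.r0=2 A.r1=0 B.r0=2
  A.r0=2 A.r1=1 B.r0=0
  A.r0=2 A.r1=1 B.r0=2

spurious: A.r0=2 A.r1=0 B.r0=0

outcome vector order: (A.r0,A.r1,B.r0)
under SC → 000, 002, 010, 012, 110, 112, 202, 210, 212
claimed∖SC = {200}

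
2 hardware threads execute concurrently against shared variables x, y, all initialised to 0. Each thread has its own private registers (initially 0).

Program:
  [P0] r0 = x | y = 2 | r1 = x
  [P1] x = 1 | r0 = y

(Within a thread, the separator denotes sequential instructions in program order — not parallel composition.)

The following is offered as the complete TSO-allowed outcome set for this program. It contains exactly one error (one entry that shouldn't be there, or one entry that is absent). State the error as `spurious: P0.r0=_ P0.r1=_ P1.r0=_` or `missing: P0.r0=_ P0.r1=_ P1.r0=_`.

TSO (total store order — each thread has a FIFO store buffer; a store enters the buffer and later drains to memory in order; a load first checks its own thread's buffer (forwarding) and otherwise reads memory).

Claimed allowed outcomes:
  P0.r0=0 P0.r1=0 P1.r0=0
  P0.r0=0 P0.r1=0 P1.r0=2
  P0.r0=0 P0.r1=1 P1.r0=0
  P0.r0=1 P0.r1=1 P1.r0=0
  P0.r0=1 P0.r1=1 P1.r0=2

outcome vector order: (P0.r0,P0.r1,P1.r0)
TSO (6): (0,0,0) (0,0,2) (0,1,0) (0,1,2) (1,1,0) (1,1,2)
TSO∖claimed = {(0,1,2)}

missing: P0.r0=0 P0.r1=1 P1.r0=2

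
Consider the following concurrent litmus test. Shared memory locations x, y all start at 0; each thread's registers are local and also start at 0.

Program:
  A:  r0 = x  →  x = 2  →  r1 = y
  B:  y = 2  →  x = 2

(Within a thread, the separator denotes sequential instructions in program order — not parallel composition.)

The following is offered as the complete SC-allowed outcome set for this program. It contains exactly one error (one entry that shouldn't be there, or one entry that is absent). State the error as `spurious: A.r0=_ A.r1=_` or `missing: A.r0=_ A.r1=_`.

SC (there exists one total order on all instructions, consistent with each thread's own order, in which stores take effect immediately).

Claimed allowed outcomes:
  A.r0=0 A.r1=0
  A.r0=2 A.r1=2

missing: A.r0=0 A.r1=2

outcome vector order: (A.r0,A.r1)
under SC → <0 0>; <0 2>; <2 2>
SC∖claimed = {<0 2>}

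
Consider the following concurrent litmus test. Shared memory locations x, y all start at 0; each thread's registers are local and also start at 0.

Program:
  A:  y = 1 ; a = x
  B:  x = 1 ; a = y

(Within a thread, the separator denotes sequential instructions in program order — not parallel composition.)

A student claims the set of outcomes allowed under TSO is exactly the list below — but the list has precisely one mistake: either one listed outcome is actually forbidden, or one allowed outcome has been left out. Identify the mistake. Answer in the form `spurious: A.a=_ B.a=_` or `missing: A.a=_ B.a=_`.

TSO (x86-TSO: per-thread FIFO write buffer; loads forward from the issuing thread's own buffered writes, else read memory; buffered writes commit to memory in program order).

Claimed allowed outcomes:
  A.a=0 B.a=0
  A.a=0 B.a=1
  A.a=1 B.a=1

outcome vector order: (A.a,B.a)
TSO: 4 outcomes — {<0 0>, <0 1>, <1 0>, <1 1>}
TSO∖claimed = {<1 0>}

missing: A.a=1 B.a=0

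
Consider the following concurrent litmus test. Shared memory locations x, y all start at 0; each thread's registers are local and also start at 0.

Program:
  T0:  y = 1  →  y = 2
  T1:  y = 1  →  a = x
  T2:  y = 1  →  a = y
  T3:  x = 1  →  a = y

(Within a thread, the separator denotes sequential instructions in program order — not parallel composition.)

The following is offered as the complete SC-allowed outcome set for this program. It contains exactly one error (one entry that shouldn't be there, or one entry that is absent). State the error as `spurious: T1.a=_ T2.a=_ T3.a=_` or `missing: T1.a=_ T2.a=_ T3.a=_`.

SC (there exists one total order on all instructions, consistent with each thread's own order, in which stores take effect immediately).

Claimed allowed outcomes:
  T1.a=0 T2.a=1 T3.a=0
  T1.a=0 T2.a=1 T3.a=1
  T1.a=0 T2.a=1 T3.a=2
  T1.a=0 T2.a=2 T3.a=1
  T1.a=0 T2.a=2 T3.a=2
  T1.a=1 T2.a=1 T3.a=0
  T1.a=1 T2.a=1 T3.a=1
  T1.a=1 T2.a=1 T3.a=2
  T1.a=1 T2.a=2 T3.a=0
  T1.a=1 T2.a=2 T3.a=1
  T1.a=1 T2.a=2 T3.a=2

spurious: T1.a=0 T2.a=1 T3.a=0

outcome vector order: (T1.a,T2.a,T3.a)
under SC → <0 1 1> <0 1 2> <0 2 1> <0 2 2> <1 1 0> <1 1 1> <1 1 2> <1 2 0> <1 2 1> <1 2 2>
claimed∖SC = {<0 1 0>}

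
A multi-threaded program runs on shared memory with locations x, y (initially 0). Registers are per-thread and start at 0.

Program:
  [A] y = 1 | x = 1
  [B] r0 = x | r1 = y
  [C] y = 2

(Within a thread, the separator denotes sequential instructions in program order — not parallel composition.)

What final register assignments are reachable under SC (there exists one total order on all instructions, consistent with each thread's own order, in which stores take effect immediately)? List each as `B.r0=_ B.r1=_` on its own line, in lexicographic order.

outcome vector order: (B.r0,B.r1)
|SC outcomes| = 5

B.r0=0 B.r1=0
B.r0=0 B.r1=1
B.r0=0 B.r1=2
B.r0=1 B.r1=1
B.r0=1 B.r1=2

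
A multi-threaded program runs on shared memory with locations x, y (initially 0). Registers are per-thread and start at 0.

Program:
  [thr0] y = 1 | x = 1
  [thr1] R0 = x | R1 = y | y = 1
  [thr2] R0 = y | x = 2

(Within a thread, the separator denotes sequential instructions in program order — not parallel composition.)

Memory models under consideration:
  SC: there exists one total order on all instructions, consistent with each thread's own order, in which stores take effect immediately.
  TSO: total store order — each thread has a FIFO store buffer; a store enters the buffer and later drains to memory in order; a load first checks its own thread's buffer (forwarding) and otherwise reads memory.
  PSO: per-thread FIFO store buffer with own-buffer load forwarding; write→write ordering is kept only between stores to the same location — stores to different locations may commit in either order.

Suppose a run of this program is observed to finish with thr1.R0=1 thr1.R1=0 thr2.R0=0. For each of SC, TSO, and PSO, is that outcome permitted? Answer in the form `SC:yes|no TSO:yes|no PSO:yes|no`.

SC:no TSO:no PSO:yes

outcome vector order: (thr1.R0,thr1.R1,thr2.R0)
SC (9): 0/0/0, 0/0/1, 0/1/0, 0/1/1, 1/1/0, 1/1/1, 2/0/0, 2/1/0, 2/1/1
TSO (9): 0/0/0, 0/0/1, 0/1/0, 0/1/1, 1/1/0, 1/1/1, 2/0/0, 2/1/0, 2/1/1
PSO (11): 0/0/0, 0/0/1, 0/1/0, 0/1/1, 1/0/0, 1/0/1, 1/1/0, 1/1/1, 2/0/0, 2/1/0, 2/1/1
target 1/0/0 ∈ {PSO}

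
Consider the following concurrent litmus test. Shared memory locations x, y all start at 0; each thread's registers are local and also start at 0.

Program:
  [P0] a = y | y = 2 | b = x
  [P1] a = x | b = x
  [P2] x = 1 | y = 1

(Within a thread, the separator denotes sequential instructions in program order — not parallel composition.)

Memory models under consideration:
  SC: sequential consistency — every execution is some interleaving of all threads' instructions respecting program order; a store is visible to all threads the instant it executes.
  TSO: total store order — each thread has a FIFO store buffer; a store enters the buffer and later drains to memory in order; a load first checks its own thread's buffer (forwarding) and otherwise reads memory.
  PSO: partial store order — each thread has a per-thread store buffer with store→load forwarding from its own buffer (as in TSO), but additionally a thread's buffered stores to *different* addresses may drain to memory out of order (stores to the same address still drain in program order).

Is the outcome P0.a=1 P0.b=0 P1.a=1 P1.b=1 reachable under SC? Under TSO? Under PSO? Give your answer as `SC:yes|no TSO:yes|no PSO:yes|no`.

outcome vector order: (P0.a,P0.b,P1.a,P1.b)
[SC] allowed = {(0,0,0,0); (0,0,0,1); (0,0,1,1); (0,1,0,0); (0,1,0,1); (0,1,1,1); (1,1,0,0); (1,1,0,1); (1,1,1,1)}
[TSO] allowed = {(0,0,0,0); (0,0,0,1); (0,0,1,1); (0,1,0,0); (0,1,0,1); (0,1,1,1); (1,1,0,0); (1,1,0,1); (1,1,1,1)}
[PSO] allowed = {(0,0,0,0); (0,0,0,1); (0,0,1,1); (0,1,0,0); (0,1,0,1); (0,1,1,1); (1,0,0,0); (1,0,0,1); (1,0,1,1); (1,1,0,0); (1,1,0,1); (1,1,1,1)}
target (1,0,1,1) ∈ {PSO}

SC:no TSO:no PSO:yes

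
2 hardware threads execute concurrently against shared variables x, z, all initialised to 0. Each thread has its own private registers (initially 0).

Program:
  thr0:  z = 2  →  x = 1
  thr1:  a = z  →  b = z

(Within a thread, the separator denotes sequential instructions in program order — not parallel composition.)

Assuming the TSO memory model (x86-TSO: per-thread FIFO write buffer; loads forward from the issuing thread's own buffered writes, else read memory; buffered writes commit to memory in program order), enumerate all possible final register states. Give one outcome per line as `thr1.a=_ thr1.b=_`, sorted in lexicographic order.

outcome vector order: (thr1.a,thr1.b)
|TSO outcomes| = 3

thr1.a=0 thr1.b=0
thr1.a=0 thr1.b=2
thr1.a=2 thr1.b=2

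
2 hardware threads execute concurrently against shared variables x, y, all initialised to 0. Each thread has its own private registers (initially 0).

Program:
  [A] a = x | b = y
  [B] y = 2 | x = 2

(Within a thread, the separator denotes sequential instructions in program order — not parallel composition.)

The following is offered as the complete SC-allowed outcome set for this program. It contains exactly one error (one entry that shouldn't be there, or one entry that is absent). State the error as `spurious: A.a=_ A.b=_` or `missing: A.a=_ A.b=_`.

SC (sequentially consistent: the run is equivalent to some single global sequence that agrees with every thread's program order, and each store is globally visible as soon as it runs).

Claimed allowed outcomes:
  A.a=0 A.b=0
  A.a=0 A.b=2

missing: A.a=2 A.b=2

outcome vector order: (A.a,A.b)
[SC] allowed = {00 02 22}
SC∖claimed = {22}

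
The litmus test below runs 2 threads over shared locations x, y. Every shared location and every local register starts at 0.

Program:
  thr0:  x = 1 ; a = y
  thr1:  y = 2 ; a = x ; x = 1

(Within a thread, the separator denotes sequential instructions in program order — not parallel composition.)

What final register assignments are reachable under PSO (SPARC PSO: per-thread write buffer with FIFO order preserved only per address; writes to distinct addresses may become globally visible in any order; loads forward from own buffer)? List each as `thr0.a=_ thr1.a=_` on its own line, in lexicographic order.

outcome vector order: (thr0.a,thr1.a)
|PSO outcomes| = 4

thr0.a=0 thr1.a=0
thr0.a=0 thr1.a=1
thr0.a=2 thr1.a=0
thr0.a=2 thr1.a=1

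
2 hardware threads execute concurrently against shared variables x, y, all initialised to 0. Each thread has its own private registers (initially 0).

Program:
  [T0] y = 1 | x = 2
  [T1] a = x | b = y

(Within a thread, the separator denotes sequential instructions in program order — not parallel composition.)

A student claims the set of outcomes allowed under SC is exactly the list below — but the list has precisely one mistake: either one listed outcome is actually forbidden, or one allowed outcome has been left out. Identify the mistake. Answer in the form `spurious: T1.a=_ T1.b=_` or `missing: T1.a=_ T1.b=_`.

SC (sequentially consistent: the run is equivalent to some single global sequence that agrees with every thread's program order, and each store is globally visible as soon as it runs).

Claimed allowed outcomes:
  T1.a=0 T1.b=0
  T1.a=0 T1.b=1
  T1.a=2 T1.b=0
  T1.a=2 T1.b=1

spurious: T1.a=2 T1.b=0

outcome vector order: (T1.a,T1.b)
SC (3): (0,0), (0,1), (2,1)
claimed∖SC = {(2,0)}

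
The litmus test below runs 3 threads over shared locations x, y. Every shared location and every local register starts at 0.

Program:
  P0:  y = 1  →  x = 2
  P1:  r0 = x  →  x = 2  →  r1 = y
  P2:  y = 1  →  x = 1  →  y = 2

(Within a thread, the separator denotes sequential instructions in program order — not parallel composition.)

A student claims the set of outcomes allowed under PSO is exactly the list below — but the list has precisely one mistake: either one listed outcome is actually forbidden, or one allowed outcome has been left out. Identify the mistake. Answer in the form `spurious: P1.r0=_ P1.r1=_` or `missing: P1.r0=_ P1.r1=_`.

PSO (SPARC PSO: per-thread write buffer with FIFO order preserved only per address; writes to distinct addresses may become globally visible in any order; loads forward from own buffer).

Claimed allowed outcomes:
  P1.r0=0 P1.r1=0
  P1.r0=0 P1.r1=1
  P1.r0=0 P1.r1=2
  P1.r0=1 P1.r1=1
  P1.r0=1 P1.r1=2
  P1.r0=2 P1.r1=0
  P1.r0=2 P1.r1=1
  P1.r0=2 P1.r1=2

outcome vector order: (P1.r0,P1.r1)
PSO: 9 outcomes — {(0,0); (0,1); (0,2); (1,0); (1,1); (1,2); (2,0); (2,1); (2,2)}
PSO∖claimed = {(1,0)}

missing: P1.r0=1 P1.r1=0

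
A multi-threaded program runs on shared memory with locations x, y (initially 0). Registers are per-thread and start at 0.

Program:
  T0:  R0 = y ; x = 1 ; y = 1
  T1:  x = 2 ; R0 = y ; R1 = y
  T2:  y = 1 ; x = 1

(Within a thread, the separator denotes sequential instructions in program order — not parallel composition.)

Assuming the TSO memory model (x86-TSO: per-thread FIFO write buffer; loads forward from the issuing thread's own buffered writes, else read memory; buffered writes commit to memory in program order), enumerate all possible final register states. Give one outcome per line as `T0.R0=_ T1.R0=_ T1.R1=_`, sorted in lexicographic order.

T0.R0=0 T1.R0=0 T1.R1=0
T0.R0=0 T1.R0=0 T1.R1=1
T0.R0=0 T1.R0=1 T1.R1=1
T0.R0=1 T1.R0=0 T1.R1=0
T0.R0=1 T1.R0=0 T1.R1=1
T0.R0=1 T1.R0=1 T1.R1=1

outcome vector order: (T0.R0,T1.R0,T1.R1)
|TSO outcomes| = 6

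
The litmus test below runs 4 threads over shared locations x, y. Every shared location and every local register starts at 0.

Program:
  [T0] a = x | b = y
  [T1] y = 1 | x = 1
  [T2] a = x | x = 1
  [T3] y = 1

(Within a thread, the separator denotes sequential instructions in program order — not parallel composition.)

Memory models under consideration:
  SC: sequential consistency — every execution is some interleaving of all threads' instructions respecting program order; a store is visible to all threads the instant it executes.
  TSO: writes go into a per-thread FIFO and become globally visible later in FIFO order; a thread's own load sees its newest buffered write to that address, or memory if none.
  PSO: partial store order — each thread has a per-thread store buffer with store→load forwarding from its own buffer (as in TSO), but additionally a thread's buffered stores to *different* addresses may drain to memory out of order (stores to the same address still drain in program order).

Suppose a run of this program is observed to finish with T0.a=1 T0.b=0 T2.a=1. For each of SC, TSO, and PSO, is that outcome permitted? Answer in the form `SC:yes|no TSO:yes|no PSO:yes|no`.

SC:no TSO:no PSO:yes

outcome vector order: (T0.a,T0.b,T2.a)
SC (7): (0,0,0); (0,0,1); (0,1,0); (0,1,1); (1,0,0); (1,1,0); (1,1,1)
TSO (7): (0,0,0); (0,0,1); (0,1,0); (0,1,1); (1,0,0); (1,1,0); (1,1,1)
PSO (8): (0,0,0); (0,0,1); (0,1,0); (0,1,1); (1,0,0); (1,0,1); (1,1,0); (1,1,1)
target (1,0,1) ∈ {PSO}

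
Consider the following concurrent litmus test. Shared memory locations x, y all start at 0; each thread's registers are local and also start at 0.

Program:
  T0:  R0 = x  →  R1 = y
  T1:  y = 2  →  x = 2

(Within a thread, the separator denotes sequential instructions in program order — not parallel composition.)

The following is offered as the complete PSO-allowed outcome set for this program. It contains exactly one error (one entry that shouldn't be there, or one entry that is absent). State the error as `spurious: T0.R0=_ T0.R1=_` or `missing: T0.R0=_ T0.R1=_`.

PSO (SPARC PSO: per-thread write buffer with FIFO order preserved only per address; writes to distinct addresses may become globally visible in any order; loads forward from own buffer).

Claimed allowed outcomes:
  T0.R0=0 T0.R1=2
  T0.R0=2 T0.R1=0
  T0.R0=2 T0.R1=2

missing: T0.R0=0 T0.R1=0

outcome vector order: (T0.R0,T0.R1)
[PSO] allowed = {0/0; 0/2; 2/0; 2/2}
PSO∖claimed = {0/0}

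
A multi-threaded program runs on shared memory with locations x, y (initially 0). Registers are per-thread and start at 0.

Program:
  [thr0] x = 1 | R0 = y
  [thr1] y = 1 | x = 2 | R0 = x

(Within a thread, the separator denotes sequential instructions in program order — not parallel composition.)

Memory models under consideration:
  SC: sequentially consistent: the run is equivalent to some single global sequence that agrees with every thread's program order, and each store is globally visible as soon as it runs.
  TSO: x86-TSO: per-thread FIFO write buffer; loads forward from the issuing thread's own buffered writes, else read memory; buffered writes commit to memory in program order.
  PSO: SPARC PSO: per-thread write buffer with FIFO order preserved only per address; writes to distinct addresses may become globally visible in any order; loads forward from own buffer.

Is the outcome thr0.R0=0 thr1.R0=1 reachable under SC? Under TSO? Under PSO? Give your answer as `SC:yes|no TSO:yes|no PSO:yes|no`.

outcome vector order: (thr0.R0,thr1.R0)
under SC → 02; 11; 12
under TSO → 01; 02; 11; 12
under PSO → 01; 02; 11; 12
target 01 ∈ {TSO,PSO}

SC:no TSO:yes PSO:yes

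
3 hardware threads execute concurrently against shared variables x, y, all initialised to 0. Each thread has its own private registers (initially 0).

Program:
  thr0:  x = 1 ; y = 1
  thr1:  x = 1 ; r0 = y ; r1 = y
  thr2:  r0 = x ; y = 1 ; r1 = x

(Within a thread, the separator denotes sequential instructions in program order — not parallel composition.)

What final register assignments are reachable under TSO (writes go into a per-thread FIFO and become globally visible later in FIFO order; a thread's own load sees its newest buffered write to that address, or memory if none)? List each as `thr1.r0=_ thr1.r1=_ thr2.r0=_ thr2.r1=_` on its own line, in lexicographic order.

thr1.r0=0 thr1.r1=0 thr2.r0=0 thr2.r1=0
thr1.r0=0 thr1.r1=0 thr2.r0=0 thr2.r1=1
thr1.r0=0 thr1.r1=0 thr2.r0=1 thr2.r1=1
thr1.r0=0 thr1.r1=1 thr2.r0=0 thr2.r1=0
thr1.r0=0 thr1.r1=1 thr2.r0=0 thr2.r1=1
thr1.r0=0 thr1.r1=1 thr2.r0=1 thr2.r1=1
thr1.r0=1 thr1.r1=1 thr2.r0=0 thr2.r1=0
thr1.r0=1 thr1.r1=1 thr2.r0=0 thr2.r1=1
thr1.r0=1 thr1.r1=1 thr2.r0=1 thr2.r1=1

outcome vector order: (thr1.r0,thr1.r1,thr2.r0,thr2.r1)
|TSO outcomes| = 9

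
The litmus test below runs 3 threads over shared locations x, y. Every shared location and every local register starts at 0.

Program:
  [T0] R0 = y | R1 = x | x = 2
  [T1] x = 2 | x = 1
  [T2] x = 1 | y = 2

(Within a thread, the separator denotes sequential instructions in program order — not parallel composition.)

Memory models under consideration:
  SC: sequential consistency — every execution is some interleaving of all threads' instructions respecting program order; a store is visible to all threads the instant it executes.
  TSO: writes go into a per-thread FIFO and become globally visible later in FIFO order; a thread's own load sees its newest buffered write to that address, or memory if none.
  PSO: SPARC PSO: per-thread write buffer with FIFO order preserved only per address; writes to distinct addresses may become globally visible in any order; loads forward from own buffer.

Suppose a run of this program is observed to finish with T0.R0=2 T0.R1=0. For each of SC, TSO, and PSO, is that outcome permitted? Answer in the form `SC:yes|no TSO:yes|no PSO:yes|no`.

outcome vector order: (T0.R0,T0.R1)
[SC] allowed = {(0,0); (0,1); (0,2); (2,1); (2,2)}
[TSO] allowed = {(0,0); (0,1); (0,2); (2,1); (2,2)}
[PSO] allowed = {(0,0); (0,1); (0,2); (2,0); (2,1); (2,2)}
target (2,0) ∈ {PSO}

SC:no TSO:no PSO:yes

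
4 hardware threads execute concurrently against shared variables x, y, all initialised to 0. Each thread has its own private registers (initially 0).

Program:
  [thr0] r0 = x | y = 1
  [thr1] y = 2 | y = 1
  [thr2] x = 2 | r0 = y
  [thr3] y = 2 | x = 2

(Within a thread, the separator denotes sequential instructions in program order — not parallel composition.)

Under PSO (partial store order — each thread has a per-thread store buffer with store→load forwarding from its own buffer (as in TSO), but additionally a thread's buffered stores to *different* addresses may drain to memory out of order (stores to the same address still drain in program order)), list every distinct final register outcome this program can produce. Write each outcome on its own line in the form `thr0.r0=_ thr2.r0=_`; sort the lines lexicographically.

outcome vector order: (thr0.r0,thr2.r0)
|PSO outcomes| = 6

thr0.r0=0 thr2.r0=0
thr0.r0=0 thr2.r0=1
thr0.r0=0 thr2.r0=2
thr0.r0=2 thr2.r0=0
thr0.r0=2 thr2.r0=1
thr0.r0=2 thr2.r0=2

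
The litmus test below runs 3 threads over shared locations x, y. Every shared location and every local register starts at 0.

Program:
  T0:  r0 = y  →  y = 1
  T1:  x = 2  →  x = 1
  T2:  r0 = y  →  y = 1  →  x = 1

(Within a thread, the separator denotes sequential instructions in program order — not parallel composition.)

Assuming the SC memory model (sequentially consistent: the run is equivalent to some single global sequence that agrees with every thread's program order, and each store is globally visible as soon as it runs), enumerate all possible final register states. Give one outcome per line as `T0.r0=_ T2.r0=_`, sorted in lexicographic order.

outcome vector order: (T0.r0,T2.r0)
|SC outcomes| = 3

T0.r0=0 T2.r0=0
T0.r0=0 T2.r0=1
T0.r0=1 T2.r0=0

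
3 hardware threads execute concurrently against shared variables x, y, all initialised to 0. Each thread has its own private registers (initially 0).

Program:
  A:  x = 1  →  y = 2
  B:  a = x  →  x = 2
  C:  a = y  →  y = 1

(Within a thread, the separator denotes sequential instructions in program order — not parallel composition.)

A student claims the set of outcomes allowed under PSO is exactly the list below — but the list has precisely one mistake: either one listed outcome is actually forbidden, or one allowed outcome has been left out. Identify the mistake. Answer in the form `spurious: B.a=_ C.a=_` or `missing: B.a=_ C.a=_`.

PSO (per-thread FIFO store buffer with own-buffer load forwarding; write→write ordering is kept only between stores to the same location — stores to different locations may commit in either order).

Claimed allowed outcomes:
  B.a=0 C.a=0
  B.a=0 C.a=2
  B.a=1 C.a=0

outcome vector order: (B.a,C.a)
PSO: 4 outcomes — {(0,0), (0,2), (1,0), (1,2)}
PSO∖claimed = {(1,2)}

missing: B.a=1 C.a=2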